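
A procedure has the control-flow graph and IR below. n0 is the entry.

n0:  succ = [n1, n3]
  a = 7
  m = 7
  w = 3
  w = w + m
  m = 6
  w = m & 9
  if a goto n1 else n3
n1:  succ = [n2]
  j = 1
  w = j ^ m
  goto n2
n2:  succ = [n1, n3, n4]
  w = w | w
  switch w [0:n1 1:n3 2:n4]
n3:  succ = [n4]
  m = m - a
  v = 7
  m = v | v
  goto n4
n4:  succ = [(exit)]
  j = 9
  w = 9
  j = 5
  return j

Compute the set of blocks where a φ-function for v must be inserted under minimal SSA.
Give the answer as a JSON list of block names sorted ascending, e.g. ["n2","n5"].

Answer: ["n4"]

Analysis:
idom tree: n1←n0 n2←n1 n3←n0 n4←n0
Dom∩ at merges:
  n1: preds {n0,n2}: {n0} ∩ {n0,n1,n2} = {n0}; idom=n0
  n3: preds {n0,n2}: {n0} ∩ {n0,n1,n2} = {n0}; idom=n0
  n4: preds {n2,n3}: {n0,n1,n2} ∩ {n0,n3} = {n0}; idom=n0

DF walk-up:
  n1←n0: walk · to n0
  n1←n2: walk n2→n1 to n0
  n3←n0: walk · to n0
  n3←n2: walk n2→n1 to n0
  n4←n2: walk n2→n1 to n0
  n4←n3: walk n3 to n0
  DF(n0)=∅
  DF(n1)={n1,n3,n4}
  DF(n2)={n1,n3,n4}
  DF(n3)={n4}
  DF(n4)=∅

φ for v: defs {n3}
  DF⁺ = {n4}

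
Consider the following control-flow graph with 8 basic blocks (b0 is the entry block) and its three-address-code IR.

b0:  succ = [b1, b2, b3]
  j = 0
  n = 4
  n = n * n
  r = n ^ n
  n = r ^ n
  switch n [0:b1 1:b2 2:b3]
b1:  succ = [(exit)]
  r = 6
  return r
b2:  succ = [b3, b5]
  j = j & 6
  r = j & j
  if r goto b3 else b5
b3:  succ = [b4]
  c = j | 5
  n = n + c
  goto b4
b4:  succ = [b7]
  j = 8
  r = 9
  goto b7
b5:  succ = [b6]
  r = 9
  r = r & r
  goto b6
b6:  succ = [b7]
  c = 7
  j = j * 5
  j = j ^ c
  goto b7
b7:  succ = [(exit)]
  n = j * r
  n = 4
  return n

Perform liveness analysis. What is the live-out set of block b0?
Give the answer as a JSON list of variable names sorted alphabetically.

Answer: ["j", "n"]

Analysis:
Block summaries:
  b0: def={j,n,r} ue=∅
  b1: def={r} ue=∅
  b2: def={j,r} ue={j}
  b3: def={c,n} ue={j,n}
  b4: def={j,r} ue=∅
  b5: def={r} ue=∅
  b6: def={c,j} ue={j}
  b7: def={n} ue={j,r}

Liveness:
  live b0: ∅→{j,n}
  live b1: ∅→∅
  live b2: {j,n}→{j,n}
  live b3: {j,n}→∅
  live b4: ∅→{j,r}
  live b5: {j}→{j,r}
  live b6: {j,r}→{j,r}
  live b7: {j,r}→∅

live-out(b0) = ["j", "n"]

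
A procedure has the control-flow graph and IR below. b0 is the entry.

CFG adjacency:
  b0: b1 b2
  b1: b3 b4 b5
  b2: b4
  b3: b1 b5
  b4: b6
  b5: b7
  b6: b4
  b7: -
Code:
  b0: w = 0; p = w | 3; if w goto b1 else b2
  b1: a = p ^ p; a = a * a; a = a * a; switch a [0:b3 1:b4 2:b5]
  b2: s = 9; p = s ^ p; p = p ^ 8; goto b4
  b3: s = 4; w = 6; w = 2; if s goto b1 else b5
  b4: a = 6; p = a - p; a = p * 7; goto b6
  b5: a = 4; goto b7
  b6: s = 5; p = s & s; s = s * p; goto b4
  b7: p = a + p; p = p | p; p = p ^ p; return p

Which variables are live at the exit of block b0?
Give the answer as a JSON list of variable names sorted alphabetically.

Answer: ["p"]

Working:
def/use:
  b0 def {p,w} use ∅
  b1 def {a} use {p}
  b2 def {p,s} use {p}
  b3 def {s,w} use ∅
  b4 def {a,p} use {p}
  b5 def {a} use ∅
  b6 def {p,s} use ∅
  b7 def {p} use {a,p}

Live sets:
  live b0: ∅→{p}
  live b1: {p}→{p}
  live b2: {p}→{p}
  live b3: {p}→{p}
  live b4: {p}→∅
  live b5: {p}→{a,p}
  live b6: ∅→{p}
  live b7: {a,p}→∅

live-out(b0) = ["p"]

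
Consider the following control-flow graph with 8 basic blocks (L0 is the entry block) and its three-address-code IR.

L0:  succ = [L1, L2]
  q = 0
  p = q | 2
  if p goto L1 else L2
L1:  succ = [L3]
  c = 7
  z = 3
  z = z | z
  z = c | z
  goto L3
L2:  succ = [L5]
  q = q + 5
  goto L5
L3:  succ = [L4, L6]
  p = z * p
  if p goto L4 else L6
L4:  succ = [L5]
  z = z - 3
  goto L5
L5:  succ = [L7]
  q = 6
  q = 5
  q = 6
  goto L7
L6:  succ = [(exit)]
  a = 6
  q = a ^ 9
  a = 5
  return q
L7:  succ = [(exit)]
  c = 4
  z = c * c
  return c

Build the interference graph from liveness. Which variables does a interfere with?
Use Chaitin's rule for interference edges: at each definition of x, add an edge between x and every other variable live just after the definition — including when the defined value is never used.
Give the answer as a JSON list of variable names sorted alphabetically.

Per-block:
  L0: def={p,q} ue=∅
  L1: def={c,z} ue=∅
  L2: def={q} ue={q}
  L3: def={p} ue={p,z}
  L4: def={z} ue={z}
  L5: def={q} ue=∅
  L6: def={a,q} ue=∅
  L7: def={c,z} ue=∅

Live sets:
  live L0: ∅→{p,q}
  live L1: {p}→{p,z}
  live L2: {q}→∅
  live L3: {p,z}→{z}
  live L4: {z}→∅
  live L5: ∅→∅
  live L6: ∅→∅
  live L7: ∅→∅

Conflict graph:
  a — {q}
  c — {p,z}
  p — {c,q,z}
  q — {a,p}
  z — {c,p}

N(a) = ["q"]

Answer: ["q"]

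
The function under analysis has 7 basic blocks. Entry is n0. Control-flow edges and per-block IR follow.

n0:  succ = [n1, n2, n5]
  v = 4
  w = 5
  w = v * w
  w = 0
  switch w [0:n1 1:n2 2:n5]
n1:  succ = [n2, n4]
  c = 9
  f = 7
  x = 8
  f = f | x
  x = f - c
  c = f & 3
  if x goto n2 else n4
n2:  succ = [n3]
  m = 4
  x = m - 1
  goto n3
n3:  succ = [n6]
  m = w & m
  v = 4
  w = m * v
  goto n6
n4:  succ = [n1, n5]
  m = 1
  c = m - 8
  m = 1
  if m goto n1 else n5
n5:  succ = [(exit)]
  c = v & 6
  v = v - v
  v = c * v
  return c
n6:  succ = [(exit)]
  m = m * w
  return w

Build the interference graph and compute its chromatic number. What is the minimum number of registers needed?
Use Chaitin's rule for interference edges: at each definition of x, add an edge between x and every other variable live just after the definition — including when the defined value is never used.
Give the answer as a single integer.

Answer: 5

Working:
Per-block:
  n0 def {v,w} use ∅
  n1 def {c,f,x} use ∅
  n2 def {m,x} use ∅
  n3 def {m,v,w} use {m,w}
  n4 def {c,m} use ∅
  n5 def {c,v} use {v}
  n6 def {m} use {m,w}

Live sets:
  n0 li=∅ lo={v,w}
  n1 li={v,w} lo={v,w}
  n2 li={w} lo={m,w}
  n3 li={m,w} lo={m,w}
  n4 li={v,w} lo={v,w}
  n5 li={v} lo=∅
  n6 li={m,w} lo=∅

Conflict graph:
  c — {f,v,w,x}
  f — {c,v,w,x}
  m — {v,w,x}
  v — {c,f,m,w,x}
  w — {c,f,m,v,x}
  x — {c,f,m,v,w}

Colouring:
  {c,f,v,w,x} pairwise interfere (5-clique) ⇒ χ ≥ 5
  assign c→c3 f→c4 m→c3 v→c0 w→c1 x→c2 — no edge inside a register ⇒ χ ≤ 5
  χ = 5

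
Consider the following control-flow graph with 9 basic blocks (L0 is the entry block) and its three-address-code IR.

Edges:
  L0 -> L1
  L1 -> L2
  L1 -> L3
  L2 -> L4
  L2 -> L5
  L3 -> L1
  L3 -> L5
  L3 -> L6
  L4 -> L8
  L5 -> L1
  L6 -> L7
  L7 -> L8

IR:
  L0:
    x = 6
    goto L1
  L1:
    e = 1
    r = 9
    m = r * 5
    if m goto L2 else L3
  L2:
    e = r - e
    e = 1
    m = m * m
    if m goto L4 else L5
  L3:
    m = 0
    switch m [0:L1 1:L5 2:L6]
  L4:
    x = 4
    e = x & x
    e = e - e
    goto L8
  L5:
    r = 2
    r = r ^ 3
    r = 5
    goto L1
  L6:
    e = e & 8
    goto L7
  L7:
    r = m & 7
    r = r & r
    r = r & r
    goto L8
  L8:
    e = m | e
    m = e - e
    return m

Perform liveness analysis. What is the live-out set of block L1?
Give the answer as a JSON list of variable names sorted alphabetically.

Answer: ["e", "m", "r"]

Derivation:
def/use:
  L0: def={x} ue=∅
  L1: def={e,m,r} ue=∅
  L2: def={e,m} ue={e,m,r}
  L3: def={m} ue=∅
  L4: def={e,x} ue=∅
  L5: def={r} ue=∅
  L6: def={e} ue={e}
  L7: def={r} ue={m}
  L8: def={e,m} ue={e,m}

Live sets:
  L0: in=∅ out=∅
  L1: in=∅ out={e,m,r}
  L2: in={e,m,r} out={m}
  L3: in={e} out={e,m}
  L4: in={m} out={e,m}
  L5: in=∅ out=∅
  L6: in={e,m} out={e,m}
  L7: in={e,m} out={e,m}
  L8: in={e,m} out=∅

live-out(L1) = ["e", "m", "r"]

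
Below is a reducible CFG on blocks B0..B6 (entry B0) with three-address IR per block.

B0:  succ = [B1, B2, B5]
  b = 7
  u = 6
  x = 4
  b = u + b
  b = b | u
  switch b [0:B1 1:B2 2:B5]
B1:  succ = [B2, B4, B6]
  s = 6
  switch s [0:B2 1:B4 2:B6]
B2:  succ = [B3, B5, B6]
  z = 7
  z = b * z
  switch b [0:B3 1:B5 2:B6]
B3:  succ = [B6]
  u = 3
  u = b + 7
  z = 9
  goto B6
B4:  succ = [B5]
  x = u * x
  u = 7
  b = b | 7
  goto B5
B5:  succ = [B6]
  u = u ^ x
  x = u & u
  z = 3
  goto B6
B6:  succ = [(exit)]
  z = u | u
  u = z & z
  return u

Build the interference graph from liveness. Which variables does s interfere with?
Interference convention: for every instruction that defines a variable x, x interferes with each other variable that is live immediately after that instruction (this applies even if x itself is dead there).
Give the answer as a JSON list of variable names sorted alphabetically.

Block summaries:
  B0: {b,u,x} / ∅
  B1: {s} / ∅
  B2: {z} / {b}
  B3: {u,z} / {b}
  B4: {b,u,x} / {b,u,x}
  B5: {u,x,z} / {u,x}
  B6: {u,z} / {u}

Liveness:
  live B0: ∅→{b,u,x}
  live B1: {b,u,x}→{b,u,x}
  live B2: {b,u,x}→{b,u,x}
  live B3: {b}→{u}
  live B4: {b,u,x}→{u,x}
  live B5: {u,x}→{u}
  live B6: {u}→∅

Interference:
  b: {s,u,x,z}
  s: {b,u,x}
  u: {b,s,x,z}
  x: {b,s,u,z}
  z: {b,u,x}

N(s) = ["b", "u", "x"]

Answer: ["b", "u", "x"]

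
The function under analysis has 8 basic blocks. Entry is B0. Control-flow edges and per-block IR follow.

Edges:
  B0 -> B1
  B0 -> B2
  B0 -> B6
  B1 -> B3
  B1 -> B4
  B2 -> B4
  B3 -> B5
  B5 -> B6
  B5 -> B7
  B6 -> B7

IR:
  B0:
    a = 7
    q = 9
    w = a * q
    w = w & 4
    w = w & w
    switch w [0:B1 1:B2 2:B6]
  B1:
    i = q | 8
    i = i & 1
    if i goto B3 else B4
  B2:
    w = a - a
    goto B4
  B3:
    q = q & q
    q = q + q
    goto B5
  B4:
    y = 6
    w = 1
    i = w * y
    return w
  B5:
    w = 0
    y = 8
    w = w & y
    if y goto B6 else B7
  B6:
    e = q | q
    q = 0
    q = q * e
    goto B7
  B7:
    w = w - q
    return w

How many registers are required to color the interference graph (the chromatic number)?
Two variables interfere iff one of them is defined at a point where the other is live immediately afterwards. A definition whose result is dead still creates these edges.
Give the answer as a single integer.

Answer: 3

Analysis:
def/use:
  B0: {a,q,w} / ∅
  B1: {i} / {q}
  B2: {w} / {a}
  B3: {q} / {q}
  B4: {i,w,y} / ∅
  B5: {w,y} / ∅
  B6: {e,q} / {q}
  B7: {w} / {q,w}

Backward fixpoint:
  live B0: ∅→{a,q,w}
  live B1: {q}→{q}
  live B2: {a}→∅
  live B3: {q}→{q}
  live B4: ∅→∅
  live B5: {q}→{q,w}
  live B6: {q,w}→{q,w}
  live B7: {q,w}→∅

Interfere edges:
  a: {q,w}
  e: {q,w}
  i: {q,w}
  q: {a,e,i,w,y}
  w: {a,e,i,q,y}
  y: {q,w}

Colouring:
  {a,q,w} pairwise interfere (3-clique) ⇒ χ ≥ 3
  3-colouring: R0={q}  R1={w}  R2={a,e,i,y}
  χ = 3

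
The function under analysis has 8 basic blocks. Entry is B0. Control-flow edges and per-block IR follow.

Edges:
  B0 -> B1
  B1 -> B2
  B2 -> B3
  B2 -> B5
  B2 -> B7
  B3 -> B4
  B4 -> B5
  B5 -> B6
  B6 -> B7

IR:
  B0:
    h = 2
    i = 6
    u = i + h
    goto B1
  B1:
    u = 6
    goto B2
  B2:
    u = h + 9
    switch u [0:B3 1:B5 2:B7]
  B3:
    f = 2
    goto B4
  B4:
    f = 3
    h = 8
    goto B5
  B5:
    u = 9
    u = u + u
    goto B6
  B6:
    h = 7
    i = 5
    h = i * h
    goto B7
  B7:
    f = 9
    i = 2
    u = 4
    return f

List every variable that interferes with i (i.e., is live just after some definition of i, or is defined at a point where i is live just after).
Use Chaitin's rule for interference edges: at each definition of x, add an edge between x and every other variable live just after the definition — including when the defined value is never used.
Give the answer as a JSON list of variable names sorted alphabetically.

Answer: ["f", "h"]

Analysis:
Block summaries:
  B0: {h,i,u} / ∅
  B1: {u} / ∅
  B2: {u} / {h}
  B3: {f} / ∅
  B4: {f,h} / ∅
  B5: {u} / ∅
  B6: {h,i} / ∅
  B7: {f,i,u} / ∅

Live sets:
  live B0: ∅→{h}
  live B1: {h}→{h}
  live B2: {h}→∅
  live B3: ∅→∅
  live B4: ∅→∅
  live B5: ∅→∅
  live B6: ∅→∅
  live B7: ∅→∅

Conflict graph:
  f: {i,u}
  h: {i,u}
  i: {f,h}
  u: {f,h}

N(i) = ["f", "h"]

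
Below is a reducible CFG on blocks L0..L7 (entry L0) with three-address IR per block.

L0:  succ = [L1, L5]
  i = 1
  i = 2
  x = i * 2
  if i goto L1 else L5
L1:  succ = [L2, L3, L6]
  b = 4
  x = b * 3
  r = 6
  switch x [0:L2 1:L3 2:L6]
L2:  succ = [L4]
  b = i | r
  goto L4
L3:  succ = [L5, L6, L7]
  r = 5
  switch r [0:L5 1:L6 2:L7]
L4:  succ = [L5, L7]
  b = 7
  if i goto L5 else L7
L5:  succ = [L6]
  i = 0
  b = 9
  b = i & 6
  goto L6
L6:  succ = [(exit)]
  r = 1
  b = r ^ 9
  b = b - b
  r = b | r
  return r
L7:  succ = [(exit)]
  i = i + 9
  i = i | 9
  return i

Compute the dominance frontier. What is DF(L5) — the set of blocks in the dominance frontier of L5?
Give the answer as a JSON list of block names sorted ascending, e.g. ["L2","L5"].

Answer: ["L6"]

Derivation:
idom tree: L1←L0 L2←L1 L3←L1 L4←L2 L5←L0 L6←L0 L7←L1
Dom at joins:
  L5: preds {L0,L3,L4}: {L0} ∩ {L0,L1,L3} ∩ {L0,L1,L2,L4} = {L0}; idom=L0
  L6: preds {L1,L3,L5}: {L0,L1} ∩ {L0,L1,L3} ∩ {L0,L5} = {L0}; idom=L0
  L7: preds {L3,L4}: {L0,L1,L3} ∩ {L0,L1,L2,L4} = {L0,L1}; idom=L1

DF derivation:
  L5←L0: walk · to L0
  L5←L3: walk L3→L1 to L0
  L5←L4: walk L4→L2→L1 to L0
  L6←L1: walk L1 to L0
  L6←L3: walk L3→L1 to L0
  L6←L5: walk L5 to L0
  L7←L3: walk L3 to L1
  L7←L4: walk L4→L2 to L1
  L0: DF=∅
  L1: DF={L5,L6}
  L2: DF={L5,L7}
  L3: DF={L5,L6,L7}
  L4: DF={L5,L7}
  L5: DF={L6}
  L6: DF=∅
  L7: DF=∅

DF(L5) = ["L6"]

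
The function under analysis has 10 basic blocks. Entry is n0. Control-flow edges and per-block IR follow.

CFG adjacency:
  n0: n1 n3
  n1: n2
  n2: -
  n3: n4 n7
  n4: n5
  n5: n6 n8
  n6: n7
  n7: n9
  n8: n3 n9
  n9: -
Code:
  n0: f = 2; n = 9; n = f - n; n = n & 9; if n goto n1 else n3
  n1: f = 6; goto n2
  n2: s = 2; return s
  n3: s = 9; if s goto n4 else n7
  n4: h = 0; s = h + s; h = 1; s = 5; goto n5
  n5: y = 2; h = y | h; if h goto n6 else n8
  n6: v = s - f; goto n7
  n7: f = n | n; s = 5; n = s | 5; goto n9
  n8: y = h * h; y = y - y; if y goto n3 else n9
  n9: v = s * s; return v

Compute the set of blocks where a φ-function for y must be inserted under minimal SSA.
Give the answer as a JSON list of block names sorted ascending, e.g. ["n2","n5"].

idom tree: n1←n0 n2←n1 n3←n0 n4←n3 n5←n4 n6←n5 n7←n3 n8←n5 n9←n3
Join-block Dom:
  n3: preds {n0,n8}: {n0} ∩ {n0,n3,n4,n5,n8} = {n0}; idom=n0
  n7: preds {n3,n6}: {n0,n3} ∩ {n0,n3,n4,n5,n6} = {n0,n3}; idom=n3
  n9: preds {n7,n8}: {n0,n3,n7} ∩ {n0,n3,n4,n5,n8} = {n0,n3}; idom=n3

Frontier:
  join n3 pred n0: · stop@n0
  join n3 pred n8: n8→n5→n4→n3 stop@n0
  join n7 pred n3: · stop@n3
  join n7 pred n6: n6→n5→n4 stop@n3
  join n9 pred n7: n7 stop@n3
  join n9 pred n8: n8→n5→n4 stop@n3
  n0: DF=∅
  n1: DF=∅
  n2: DF=∅
  n3: DF={n3}
  n4: DF={n3,n7,n9}
  n5: DF={n3,n7,n9}
  n6: DF={n7}
  n7: DF={n9}
  n8: DF={n3,n9}
  n9: DF=∅

φ for y: defs {n5,n8}
  DF⁺ = {n3,n7,n9}

Answer: ["n3", "n7", "n9"]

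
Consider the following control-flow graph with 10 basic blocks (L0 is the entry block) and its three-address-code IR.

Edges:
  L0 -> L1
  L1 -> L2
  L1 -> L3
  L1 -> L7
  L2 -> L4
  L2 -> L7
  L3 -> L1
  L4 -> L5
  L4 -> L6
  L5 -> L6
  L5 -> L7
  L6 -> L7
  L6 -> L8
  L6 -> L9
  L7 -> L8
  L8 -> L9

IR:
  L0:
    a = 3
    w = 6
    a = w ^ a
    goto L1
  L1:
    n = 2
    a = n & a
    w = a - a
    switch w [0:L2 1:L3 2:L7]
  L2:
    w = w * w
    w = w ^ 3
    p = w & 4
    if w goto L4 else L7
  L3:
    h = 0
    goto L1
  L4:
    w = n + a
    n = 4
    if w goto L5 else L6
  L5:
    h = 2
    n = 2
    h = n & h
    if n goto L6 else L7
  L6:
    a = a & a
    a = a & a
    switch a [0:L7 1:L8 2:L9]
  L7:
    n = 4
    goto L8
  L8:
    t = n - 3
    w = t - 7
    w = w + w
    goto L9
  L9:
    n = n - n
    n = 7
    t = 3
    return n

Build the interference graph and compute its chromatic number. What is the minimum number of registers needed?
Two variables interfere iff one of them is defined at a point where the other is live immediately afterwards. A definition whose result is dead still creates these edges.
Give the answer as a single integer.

Answer: 4

Analysis:
Block summaries:
  L0: def={a,w} ue=∅
  L1: def={a,n,w} ue={a}
  L2: def={p,w} ue={w}
  L3: def={h} ue=∅
  L4: def={n,w} ue={a,n}
  L5: def={h,n} ue=∅
  L6: def={a} ue={a}
  L7: def={n} ue=∅
  L8: def={t,w} ue={n}
  L9: def={n,t} ue={n}

Live sets:
  L0 li=∅ lo={a}
  L1 li={a} lo={a,n,w}
  L2 li={a,n,w} lo={a,n}
  L3 li={a} lo={a}
  L4 li={a,n} lo={a,n}
  L5 li={a} lo={a,n}
  L6 li={a,n} lo={n}
  L7 li=∅ lo={n}
  L8 li={n} lo={n}
  L9 li={n} lo=∅

Conflict graph:
  a↔{h,n,p,w}
  h↔{a,n}
  n↔{a,h,p,t,w}
  p↔{a,n,w}
  t↔{n}
  w↔{a,n,p}

Registers:
  {a,n,p,w} pairwise interfere (4-clique) ⇒ χ ≥ 4
  assign a→r1 h→r2 n→r0 p→r2 t→r1 w→r3 — no edge inside a register ⇒ χ ≤ 4
  χ = 4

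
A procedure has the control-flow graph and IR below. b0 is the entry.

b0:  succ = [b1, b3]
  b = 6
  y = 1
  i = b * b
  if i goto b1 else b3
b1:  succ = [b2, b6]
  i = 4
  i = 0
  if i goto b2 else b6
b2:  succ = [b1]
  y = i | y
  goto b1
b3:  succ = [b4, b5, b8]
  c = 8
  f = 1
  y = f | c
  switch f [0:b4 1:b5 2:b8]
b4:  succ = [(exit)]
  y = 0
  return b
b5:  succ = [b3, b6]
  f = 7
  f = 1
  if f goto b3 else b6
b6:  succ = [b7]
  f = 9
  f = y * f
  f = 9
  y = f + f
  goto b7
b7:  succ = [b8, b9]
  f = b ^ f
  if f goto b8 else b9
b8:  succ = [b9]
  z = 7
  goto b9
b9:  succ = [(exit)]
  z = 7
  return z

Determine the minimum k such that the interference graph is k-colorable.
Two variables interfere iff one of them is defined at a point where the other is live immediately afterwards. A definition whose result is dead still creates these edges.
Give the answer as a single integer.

Answer: 3

Working:
def/use:
  b0: def={b,i,y} ue=∅
  b1: def={i} ue=∅
  b2: def={y} ue={i,y}
  b3: def={c,f,y} ue=∅
  b4: def={y} ue={b}
  b5: def={f} ue=∅
  b6: def={f,y} ue={y}
  b7: def={f} ue={b,f}
  b8: def={z} ue=∅
  b9: def={z} ue=∅

Live sets:
  b0: in=∅ out={b,y}
  b1: in={b,y} out={b,i,y}
  b2: in={b,i,y} out={b,y}
  b3: in={b} out={b,y}
  b4: in={b} out=∅
  b5: in={b,y} out={b,y}
  b6: in={b,y} out={b,f}
  b7: in={b,f} out=∅
  b8: in=∅ out=∅
  b9: in=∅ out=∅

Conflict graph:
  b↔{c,f,i,y}
  c↔{b,f}
  f↔{b,c,y}
  i↔{b,y}
  y↔{b,f,i}
  z↔∅

Chromatic number:
  lower bound: {b,c,f} mutually conflict ⇒ χ ≥ 3
  3-colouring: r0={b,z}  r1={f,i}  r2={c,y}
  χ = 3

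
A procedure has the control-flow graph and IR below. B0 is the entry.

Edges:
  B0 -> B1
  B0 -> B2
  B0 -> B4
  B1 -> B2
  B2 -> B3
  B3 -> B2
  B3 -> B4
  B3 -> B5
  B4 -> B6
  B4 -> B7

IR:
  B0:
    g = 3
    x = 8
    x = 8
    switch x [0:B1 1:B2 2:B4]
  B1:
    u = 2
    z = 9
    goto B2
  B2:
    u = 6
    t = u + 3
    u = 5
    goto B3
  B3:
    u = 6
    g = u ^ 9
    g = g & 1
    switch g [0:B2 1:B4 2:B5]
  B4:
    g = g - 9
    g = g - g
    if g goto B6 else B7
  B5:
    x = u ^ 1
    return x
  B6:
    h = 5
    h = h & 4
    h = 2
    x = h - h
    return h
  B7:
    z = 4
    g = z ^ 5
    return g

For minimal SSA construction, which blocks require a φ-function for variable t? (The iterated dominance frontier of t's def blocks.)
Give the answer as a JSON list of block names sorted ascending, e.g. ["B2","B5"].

Answer: ["B2", "B4"]

Derivation:
idom tree: B1←B0 B2←B0 B3←B2 B4←B0 B5←B3 B6←B4 B7←B4
Dom∩ at merges:
  B2: preds {B0,B1,B3}: {B0} ∩ {B0,B1} ∩ {B0,B2,B3} = {B0}; idom=B0
  B4: preds {B0,B3}: {B0} ∩ {B0,B2,B3} = {B0}; idom=B0

Frontier:
  B2←B0: walk · to B0
  B2←B1: walk B1 to B0
  B2←B3: walk B3→B2 to B0
  B4←B0: walk · to B0
  B4←B3: walk B3→B2 to B0
  B0 → ∅
  B1 → {B2}
  B2 → {B2,B4}
  B3 → {B2,B4}
  B4 → ∅
  B5 → ∅
  B6 → ∅
  B7 → ∅

φ for t: defs {B2}
  DF⁺ = {B2,B4}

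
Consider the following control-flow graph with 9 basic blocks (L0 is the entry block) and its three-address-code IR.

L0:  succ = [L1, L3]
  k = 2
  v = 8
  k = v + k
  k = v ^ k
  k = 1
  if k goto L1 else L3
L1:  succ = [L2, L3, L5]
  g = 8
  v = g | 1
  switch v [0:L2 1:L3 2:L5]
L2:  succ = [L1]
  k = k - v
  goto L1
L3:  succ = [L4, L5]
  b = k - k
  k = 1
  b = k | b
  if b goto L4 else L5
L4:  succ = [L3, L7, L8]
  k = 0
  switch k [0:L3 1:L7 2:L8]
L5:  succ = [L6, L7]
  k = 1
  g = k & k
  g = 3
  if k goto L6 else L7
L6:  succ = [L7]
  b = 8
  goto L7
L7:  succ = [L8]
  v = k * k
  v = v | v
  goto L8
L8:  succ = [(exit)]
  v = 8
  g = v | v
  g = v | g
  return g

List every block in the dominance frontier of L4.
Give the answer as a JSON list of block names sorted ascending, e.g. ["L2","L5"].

Answer: ["L3", "L7", "L8"]

Working:
idom tree: L1←L0 L2←L1 L3←L0 L4←L3 L5←L0 L6←L5 L7←L0 L8←L0
Dom at joins:
  L1: preds {L0,L2}: {L0} ∩ {L0,L1,L2} = {L0}; idom=L0
  L3: preds {L0,L1,L4}: {L0} ∩ {L0,L1} ∩ {L0,L3,L4} = {L0}; idom=L0
  L5: preds {L1,L3}: {L0,L1} ∩ {L0,L3} = {L0}; idom=L0
  L7: preds {L4,L5,L6}: {L0,L3,L4} ∩ {L0,L5} ∩ {L0,L5,L6} = {L0}; idom=L0
  L8: preds {L4,L7}: {L0,L3,L4} ∩ {L0,L7} = {L0}; idom=L0

DF derivation:
  L1←L0: walk · to L0
  L1←L2: walk L2→L1 to L0
  L3←L0: walk · to L0
  L3←L1: walk L1 to L0
  L3←L4: walk L4→L3 to L0
  L5←L1: walk L1 to L0
  L5←L3: walk L3 to L0
  L7←L4: walk L4→L3 to L0
  L7←L5: walk L5 to L0
  L7←L6: walk L6→L5 to L0
  L8←L4: walk L4→L3 to L0
  L8←L7: walk L7 to L0
  L0: DF=∅
  L1: DF={L1,L3,L5}
  L2: DF={L1}
  L3: DF={L3,L5,L7,L8}
  L4: DF={L3,L7,L8}
  L5: DF={L7}
  L6: DF={L7}
  L7: DF={L8}
  L8: DF=∅

DF(L4) = ["L3", "L7", "L8"]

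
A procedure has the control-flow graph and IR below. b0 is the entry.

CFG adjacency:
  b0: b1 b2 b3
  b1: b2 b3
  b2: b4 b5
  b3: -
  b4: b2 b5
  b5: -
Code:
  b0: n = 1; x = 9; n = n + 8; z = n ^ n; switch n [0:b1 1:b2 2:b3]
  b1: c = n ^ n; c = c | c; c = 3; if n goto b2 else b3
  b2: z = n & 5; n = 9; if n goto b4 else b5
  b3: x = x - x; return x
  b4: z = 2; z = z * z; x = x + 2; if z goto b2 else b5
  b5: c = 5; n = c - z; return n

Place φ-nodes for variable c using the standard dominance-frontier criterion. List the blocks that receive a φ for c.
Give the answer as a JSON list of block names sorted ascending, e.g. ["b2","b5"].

Answer: ["b2", "b3"]

Working:
idom tree: b1←b0 b2←b0 b3←b0 b4←b2 b5←b2
Dom∩ at merges:
  b2: preds {b0,b1,b4}: {b0} ∩ {b0,b1} ∩ {b0,b2,b4} = {b0}; idom=b0
  b3: preds {b0,b1}: {b0} ∩ {b0,b1} = {b0}; idom=b0
  b5: preds {b2,b4}: {b0,b2} ∩ {b0,b2,b4} = {b0,b2}; idom=b2

DF walk-up:
  b2←b0: walk · to b0
  b2←b1: walk b1 to b0
  b2←b4: walk b4→b2 to b0
  b3←b0: walk · to b0
  b3←b1: walk b1 to b0
  b5←b2: walk · to b2
  b5←b4: walk b4 to b2
  b0 → ∅
  b1 → {b2,b3}
  b2 → {b2}
  b3 → ∅
  b4 → {b2,b5}
  b5 → ∅

φ for c: defs {b1,b5}
  DF⁺ = {b2,b3}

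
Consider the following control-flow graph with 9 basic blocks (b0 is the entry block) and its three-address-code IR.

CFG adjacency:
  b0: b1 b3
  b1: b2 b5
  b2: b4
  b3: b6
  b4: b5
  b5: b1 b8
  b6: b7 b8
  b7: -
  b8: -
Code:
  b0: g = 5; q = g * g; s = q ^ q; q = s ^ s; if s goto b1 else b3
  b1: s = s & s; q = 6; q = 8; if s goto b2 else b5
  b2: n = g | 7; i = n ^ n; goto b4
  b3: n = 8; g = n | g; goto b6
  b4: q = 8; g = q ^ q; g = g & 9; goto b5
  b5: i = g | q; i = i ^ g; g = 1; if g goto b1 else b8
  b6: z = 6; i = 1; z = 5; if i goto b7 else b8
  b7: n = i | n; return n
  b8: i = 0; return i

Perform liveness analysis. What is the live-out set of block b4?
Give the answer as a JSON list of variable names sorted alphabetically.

Answer: ["g", "q", "s"]

Analysis:
Block summaries:
  b0 def {g,q,s} use ∅
  b1 def {q,s} use {s}
  b2 def {i,n} use {g}
  b3 def {g,n} use {g}
  b4 def {g,q} use ∅
  b5 def {g,i} use {g,q}
  b6 def {i,z} use ∅
  b7 def {n} use {i,n}
  b8 def {i} use ∅

Backward fixpoint:
  b0: in=∅ out={g,s}
  b1: in={g,s} out={g,q,s}
  b2: in={g,s} out={s}
  b3: in={g} out={n}
  b4: in={s} out={g,q,s}
  b5: in={g,q,s} out={g,s}
  b6: in={n} out={i,n}
  b7: in={i,n} out=∅
  b8: in=∅ out=∅

live-out(b4) = ["g", "q", "s"]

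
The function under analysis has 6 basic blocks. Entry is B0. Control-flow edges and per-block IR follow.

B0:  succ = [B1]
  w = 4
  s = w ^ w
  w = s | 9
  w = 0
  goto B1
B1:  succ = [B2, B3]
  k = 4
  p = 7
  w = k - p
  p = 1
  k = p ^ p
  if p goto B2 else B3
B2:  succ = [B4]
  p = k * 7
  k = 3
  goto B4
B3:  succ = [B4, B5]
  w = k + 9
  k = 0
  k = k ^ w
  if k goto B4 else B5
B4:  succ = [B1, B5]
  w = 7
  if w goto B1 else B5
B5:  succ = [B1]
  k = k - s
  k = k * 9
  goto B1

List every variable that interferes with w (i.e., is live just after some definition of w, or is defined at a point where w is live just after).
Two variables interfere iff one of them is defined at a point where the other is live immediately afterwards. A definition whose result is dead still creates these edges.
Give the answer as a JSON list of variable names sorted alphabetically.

def/use:
  B0: {s,w} / ∅
  B1: {k,p,w} / ∅
  B2: {k,p} / {k}
  B3: {k,w} / {k}
  B4: {w} / ∅
  B5: {k} / {k,s}

Backward fixpoint:
  B0 li=∅ lo={s}
  B1 li={s} lo={k,s}
  B2 li={k,s} lo={k,s}
  B3 li={k,s} lo={k,s}
  B4 li={k,s} lo={k,s}
  B5 li={k,s} lo={s}

Conflict graph:
  k: {p,s,w}
  p: {k,s}
  s: {k,p,w}
  w: {k,s}

N(w) = ["k", "s"]

Answer: ["k", "s"]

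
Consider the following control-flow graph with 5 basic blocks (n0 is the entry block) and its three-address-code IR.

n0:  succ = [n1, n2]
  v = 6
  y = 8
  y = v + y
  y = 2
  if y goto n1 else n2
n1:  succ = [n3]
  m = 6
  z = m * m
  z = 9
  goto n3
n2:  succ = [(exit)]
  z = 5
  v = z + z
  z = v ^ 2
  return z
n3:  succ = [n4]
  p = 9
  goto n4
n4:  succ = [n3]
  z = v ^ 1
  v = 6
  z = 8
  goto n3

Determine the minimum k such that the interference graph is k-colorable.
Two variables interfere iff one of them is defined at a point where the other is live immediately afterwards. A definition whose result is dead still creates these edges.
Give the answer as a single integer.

Per-block:
  n0: def={v,y} ue=∅
  n1: def={m,z} ue=∅
  n2: def={v,z} ue=∅
  n3: def={p} ue=∅
  n4: def={v,z} ue={v}

Backward fixpoint:
  n0: in=∅ out={v}
  n1: in={v} out={v}
  n2: in=∅ out=∅
  n3: in={v} out={v}
  n4: in={v} out={v}

Interfere edges:
  m↔{v}
  p↔{v}
  v↔{m,p,y,z}
  y↔{v}
  z↔{v}

Registers:
  {m,v} pairwise interfere (2-clique) ⇒ χ ≥ 2
  assign m→r1 p→r1 v→r0 y→r1 z→r1 — no edge inside a register ⇒ χ ≤ 2
  χ = 2

Answer: 2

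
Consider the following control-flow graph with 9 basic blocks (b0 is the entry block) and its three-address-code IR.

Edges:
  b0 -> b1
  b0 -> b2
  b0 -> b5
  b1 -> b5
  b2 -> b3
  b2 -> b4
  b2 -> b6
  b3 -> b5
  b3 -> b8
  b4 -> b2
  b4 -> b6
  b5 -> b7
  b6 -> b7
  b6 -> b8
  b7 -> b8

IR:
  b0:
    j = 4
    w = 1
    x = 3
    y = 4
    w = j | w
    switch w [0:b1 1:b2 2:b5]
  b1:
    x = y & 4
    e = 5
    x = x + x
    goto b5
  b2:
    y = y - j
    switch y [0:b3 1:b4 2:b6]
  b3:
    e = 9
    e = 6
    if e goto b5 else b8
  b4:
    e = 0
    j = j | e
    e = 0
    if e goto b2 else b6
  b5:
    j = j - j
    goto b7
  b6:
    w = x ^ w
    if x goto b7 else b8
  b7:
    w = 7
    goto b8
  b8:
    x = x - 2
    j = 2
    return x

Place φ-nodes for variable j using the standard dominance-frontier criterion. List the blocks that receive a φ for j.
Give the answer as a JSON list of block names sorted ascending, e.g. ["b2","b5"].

Answer: ["b2", "b5", "b6", "b7", "b8"]

Derivation:
idom tree: b1←b0 b2←b0 b3←b2 b4←b2 b5←b0 b6←b2 b7←b0 b8←b0
Join-block Dom:
  b2: preds {b0,b4}: {b0} ∩ {b0,b2,b4} = {b0}; idom=b0
  b5: preds {b0,b1,b3}: {b0} ∩ {b0,b1} ∩ {b0,b2,b3} = {b0}; idom=b0
  b6: preds {b2,b4}: {b0,b2} ∩ {b0,b2,b4} = {b0,b2}; idom=b2
  b7: preds {b5,b6}: {b0,b5} ∩ {b0,b2,b6} = {b0}; idom=b0
  b8: preds {b3,b6,b7}: {b0,b2,b3} ∩ {b0,b2,b6} ∩ {b0,b7} = {b0}; idom=b0

Frontier:
  join b2 pred b0: · stop@b0
  join b2 pred b4: b4→b2 stop@b0
  join b5 pred b0: · stop@b0
  join b5 pred b1: b1 stop@b0
  join b5 pred b3: b3→b2 stop@b0
  join b6 pred b2: · stop@b2
  join b6 pred b4: b4 stop@b2
  join b7 pred b5: b5 stop@b0
  join b7 pred b6: b6→b2 stop@b0
  join b8 pred b3: b3→b2 stop@b0
  join b8 pred b6: b6→b2 stop@b0
  join b8 pred b7: b7 stop@b0
  DF(b0)=∅
  DF(b1)={b5}
  DF(b2)={b2,b5,b7,b8}
  DF(b3)={b5,b8}
  DF(b4)={b2,b6}
  DF(b5)={b7}
  DF(b6)={b7,b8}
  DF(b7)={b8}
  DF(b8)=∅

φ for j: defs {b0,b4,b5,b8}
  DF⁺ = {b2,b5,b6,b7,b8}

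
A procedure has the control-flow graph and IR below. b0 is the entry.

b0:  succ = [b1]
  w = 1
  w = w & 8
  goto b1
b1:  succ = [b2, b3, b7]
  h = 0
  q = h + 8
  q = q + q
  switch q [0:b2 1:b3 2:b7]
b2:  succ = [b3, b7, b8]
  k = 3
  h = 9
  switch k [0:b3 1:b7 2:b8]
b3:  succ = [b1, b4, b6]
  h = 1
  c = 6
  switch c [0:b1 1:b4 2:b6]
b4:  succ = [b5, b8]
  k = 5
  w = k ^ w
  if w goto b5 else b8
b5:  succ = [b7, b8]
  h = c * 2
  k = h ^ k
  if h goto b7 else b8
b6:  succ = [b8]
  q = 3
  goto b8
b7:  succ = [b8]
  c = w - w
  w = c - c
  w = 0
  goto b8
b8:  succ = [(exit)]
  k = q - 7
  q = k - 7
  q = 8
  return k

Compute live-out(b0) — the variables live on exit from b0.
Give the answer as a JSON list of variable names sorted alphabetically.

Answer: ["w"]

Working:
Per-block:
  b0 def {w} use ∅
  b1 def {h,q} use ∅
  b2 def {h,k} use ∅
  b3 def {c,h} use ∅
  b4 def {k,w} use {w}
  b5 def {h,k} use {c,k}
  b6 def {q} use ∅
  b7 def {c,w} use {w}
  b8 def {k,q} use {q}

Live sets:
  b0: in=∅ out={w}
  b1: in={w} out={q,w}
  b2: in={q,w} out={q,w}
  b3: in={q,w} out={c,q,w}
  b4: in={c,q,w} out={c,k,q,w}
  b5: in={c,k,q,w} out={q,w}
  b6: in=∅ out={q}
  b7: in={q,w} out={q}
  b8: in={q} out=∅

live-out(b0) = ["w"]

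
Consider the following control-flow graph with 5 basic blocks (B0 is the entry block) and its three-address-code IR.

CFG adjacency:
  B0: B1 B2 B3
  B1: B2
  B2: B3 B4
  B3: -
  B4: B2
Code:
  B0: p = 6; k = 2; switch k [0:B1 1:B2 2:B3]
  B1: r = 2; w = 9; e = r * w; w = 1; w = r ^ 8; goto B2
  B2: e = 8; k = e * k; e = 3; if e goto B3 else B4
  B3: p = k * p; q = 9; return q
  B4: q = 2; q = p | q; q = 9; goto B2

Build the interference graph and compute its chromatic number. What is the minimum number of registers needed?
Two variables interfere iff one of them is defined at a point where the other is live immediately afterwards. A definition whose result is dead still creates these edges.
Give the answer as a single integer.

Block summaries:
  B0: {k,p} / ∅
  B1: {e,r,w} / ∅
  B2: {e,k} / {k}
  B3: {p,q} / {k,p}
  B4: {q} / {p}

Live sets:
  live B0: ∅→{k,p}
  live B1: {k,p}→{k,p}
  live B2: {k,p}→{k,p}
  live B3: {k,p}→∅
  live B4: {k,p}→{k,p}

Conflict graph:
  e — {k,p,r}
  k — {e,p,q,r,w}
  p — {e,k,q,r,w}
  q — {k,p}
  r — {e,k,p,w}
  w — {k,p,r}

Chromatic number:
  {e,k,p,r} pairwise interfere (4-clique) ⇒ χ ≥ 4
  4-colouring: r0={k}  r1={p}  r2={q,r}  r3={e,w}
  χ = 4

Answer: 4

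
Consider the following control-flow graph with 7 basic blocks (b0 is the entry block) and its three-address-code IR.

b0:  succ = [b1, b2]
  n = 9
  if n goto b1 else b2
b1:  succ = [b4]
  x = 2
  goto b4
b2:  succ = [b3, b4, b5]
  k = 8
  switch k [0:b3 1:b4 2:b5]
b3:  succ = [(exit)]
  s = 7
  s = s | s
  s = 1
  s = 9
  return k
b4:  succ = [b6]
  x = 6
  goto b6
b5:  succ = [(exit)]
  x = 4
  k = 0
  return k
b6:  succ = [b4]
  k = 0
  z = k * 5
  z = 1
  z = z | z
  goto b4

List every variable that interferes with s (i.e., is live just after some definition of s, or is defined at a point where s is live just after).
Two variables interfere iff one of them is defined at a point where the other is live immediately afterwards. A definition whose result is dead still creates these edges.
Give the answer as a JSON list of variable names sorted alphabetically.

Block summaries:
  b0: def={n} ue=∅
  b1: def={x} ue=∅
  b2: def={k} ue=∅
  b3: def={s} ue={k}
  b4: def={x} ue=∅
  b5: def={k,x} ue=∅
  b6: def={k,z} ue=∅

Backward fixpoint:
  b0: in=∅ out=∅
  b1: in=∅ out=∅
  b2: in=∅ out={k}
  b3: in={k} out=∅
  b4: in=∅ out=∅
  b5: in=∅ out=∅
  b6: in=∅ out=∅

Interference:
  k — {s}
  n — ∅
  s — {k}
  x — ∅
  z — ∅

N(s) = ["k"]

Answer: ["k"]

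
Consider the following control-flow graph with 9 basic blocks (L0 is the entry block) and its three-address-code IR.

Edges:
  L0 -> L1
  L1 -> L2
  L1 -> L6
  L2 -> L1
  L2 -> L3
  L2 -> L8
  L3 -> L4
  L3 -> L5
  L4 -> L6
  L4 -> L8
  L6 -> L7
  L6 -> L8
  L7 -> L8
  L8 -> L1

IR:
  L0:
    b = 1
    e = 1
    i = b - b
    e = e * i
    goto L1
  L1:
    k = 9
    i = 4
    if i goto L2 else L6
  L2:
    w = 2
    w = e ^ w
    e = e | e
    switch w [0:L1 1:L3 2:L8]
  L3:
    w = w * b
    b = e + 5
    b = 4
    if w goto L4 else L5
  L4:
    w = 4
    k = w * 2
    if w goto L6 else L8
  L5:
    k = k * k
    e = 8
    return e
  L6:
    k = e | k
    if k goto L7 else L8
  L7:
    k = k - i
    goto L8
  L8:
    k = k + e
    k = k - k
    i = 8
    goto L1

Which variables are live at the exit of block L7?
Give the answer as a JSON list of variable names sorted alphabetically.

Block summaries:
  L0 def {b,e,i} use ∅
  L1 def {i,k} use ∅
  L2 def {e,w} use {e}
  L3 def {b,w} use {b,e,w}
  L4 def {k,w} use ∅
  L5 def {e,k} use {k}
  L6 def {k} use {e,k}
  L7 def {k} use {i,k}
  L8 def {i,k} use {e,k}

Liveness:
  live L0: ∅→{b,e}
  live L1: {b,e}→{b,e,i,k}
  live L2: {b,e,i,k}→{b,e,i,k,w}
  live L3: {b,e,i,k,w}→{b,e,i,k}
  live L4: {b,e,i}→{b,e,i,k}
  live L5: {k}→∅
  live L6: {b,e,i,k}→{b,e,i,k}
  live L7: {b,e,i,k}→{b,e,k}
  live L8: {b,e,k}→{b,e}

live-out(L7) = ["b", "e", "k"]

Answer: ["b", "e", "k"]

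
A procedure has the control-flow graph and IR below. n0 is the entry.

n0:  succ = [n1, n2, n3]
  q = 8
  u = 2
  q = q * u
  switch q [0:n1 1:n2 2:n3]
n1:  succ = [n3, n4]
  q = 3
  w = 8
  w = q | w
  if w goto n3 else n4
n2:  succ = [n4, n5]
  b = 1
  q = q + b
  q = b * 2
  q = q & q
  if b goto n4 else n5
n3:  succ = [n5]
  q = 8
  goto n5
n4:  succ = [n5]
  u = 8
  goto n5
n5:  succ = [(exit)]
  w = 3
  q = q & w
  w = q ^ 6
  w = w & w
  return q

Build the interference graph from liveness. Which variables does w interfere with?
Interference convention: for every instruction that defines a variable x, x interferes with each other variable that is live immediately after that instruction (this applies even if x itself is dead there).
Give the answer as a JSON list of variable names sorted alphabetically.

Per-block:
  n0 def {q,u} use ∅
  n1 def {q,w} use ∅
  n2 def {b,q} use {q}
  n3 def {q} use ∅
  n4 def {u} use ∅
  n5 def {q,w} use {q}

Live sets:
  n0 li=∅ lo={q}
  n1 li=∅ lo={q}
  n2 li={q} lo={q}
  n3 li=∅ lo={q}
  n4 li={q} lo={q}
  n5 li={q} lo=∅

Interfere edges:
  b — {q}
  q — {b,u,w}
  u — {q}
  w — {q}

N(w) = ["q"]

Answer: ["q"]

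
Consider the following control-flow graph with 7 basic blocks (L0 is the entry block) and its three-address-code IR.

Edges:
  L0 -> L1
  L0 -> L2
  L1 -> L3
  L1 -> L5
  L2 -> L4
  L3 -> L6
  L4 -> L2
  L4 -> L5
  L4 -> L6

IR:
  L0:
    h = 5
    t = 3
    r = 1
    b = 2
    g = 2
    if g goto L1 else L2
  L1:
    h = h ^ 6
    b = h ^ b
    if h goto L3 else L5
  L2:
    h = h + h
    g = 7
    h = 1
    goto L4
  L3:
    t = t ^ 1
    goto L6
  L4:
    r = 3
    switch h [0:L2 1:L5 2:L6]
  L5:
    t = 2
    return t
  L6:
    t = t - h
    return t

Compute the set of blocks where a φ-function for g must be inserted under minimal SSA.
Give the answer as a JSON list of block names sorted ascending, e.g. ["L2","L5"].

Answer: ["L2", "L5", "L6"]

Working:
idom tree: L1←L0 L2←L0 L3←L1 L4←L2 L5←L0 L6←L0
Join-block Dom:
  L2: preds {L0,L4}: {L0} ∩ {L0,L2,L4} = {L0}; idom=L0
  L5: preds {L1,L4}: {L0,L1} ∩ {L0,L2,L4} = {L0}; idom=L0
  L6: preds {L3,L4}: {L0,L1,L3} ∩ {L0,L2,L4} = {L0}; idom=L0

Frontier:
  L2←L0: walk · to L0
  L2←L4: walk L4→L2 to L0
  L5←L1: walk L1 to L0
  L5←L4: walk L4→L2 to L0
  L6←L3: walk L3→L1 to L0
  L6←L4: walk L4→L2 to L0
  L0 → ∅
  L1 → {L5,L6}
  L2 → {L2,L5,L6}
  L3 → {L6}
  L4 → {L2,L5,L6}
  L5 → ∅
  L6 → ∅

φ for g: defs {L0,L2}
  DF⁺ = {L2,L5,L6}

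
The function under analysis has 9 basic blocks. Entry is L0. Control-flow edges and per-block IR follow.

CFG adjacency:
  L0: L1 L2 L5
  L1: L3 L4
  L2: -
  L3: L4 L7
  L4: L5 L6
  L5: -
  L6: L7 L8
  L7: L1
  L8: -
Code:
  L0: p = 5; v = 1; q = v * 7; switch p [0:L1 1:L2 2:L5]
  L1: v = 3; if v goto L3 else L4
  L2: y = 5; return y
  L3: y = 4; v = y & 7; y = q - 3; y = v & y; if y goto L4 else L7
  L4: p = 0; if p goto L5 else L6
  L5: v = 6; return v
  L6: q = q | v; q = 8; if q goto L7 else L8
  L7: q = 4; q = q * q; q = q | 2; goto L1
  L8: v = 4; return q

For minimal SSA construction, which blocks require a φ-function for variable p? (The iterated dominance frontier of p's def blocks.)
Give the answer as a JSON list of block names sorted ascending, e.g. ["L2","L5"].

idom tree: L1←L0 L2←L0 L3←L1 L4←L1 L5←L0 L6←L4 L7←L1 L8←L6
Dom∩ at merges:
  L1: preds {L0,L7}: {L0} ∩ {L0,L1,L7} = {L0}; idom=L0
  L4: preds {L1,L3}: {L0,L1} ∩ {L0,L1,L3} = {L0,L1}; idom=L1
  L5: preds {L0,L4}: {L0} ∩ {L0,L1,L4} = {L0}; idom=L0
  L7: preds {L3,L6}: {L0,L1,L3} ∩ {L0,L1,L4,L6} = {L0,L1}; idom=L1

DF walk-up:
  L1←L0: walk · to L0
  L1←L7: walk L7→L1 to L0
  L4←L1: walk · to L1
  L4←L3: walk L3 to L1
  L5←L0: walk · to L0
  L5←L4: walk L4→L1 to L0
  L7←L3: walk L3 to L1
  L7←L6: walk L6→L4 to L1
  DF(L0)=∅
  DF(L1)={L1,L5}
  DF(L2)=∅
  DF(L3)={L4,L7}
  DF(L4)={L5,L7}
  DF(L5)=∅
  DF(L6)={L7}
  DF(L7)={L1}
  DF(L8)=∅

φ for p: defs {L0,L4}
  DF⁺ = {L1,L5,L7}

Answer: ["L1", "L5", "L7"]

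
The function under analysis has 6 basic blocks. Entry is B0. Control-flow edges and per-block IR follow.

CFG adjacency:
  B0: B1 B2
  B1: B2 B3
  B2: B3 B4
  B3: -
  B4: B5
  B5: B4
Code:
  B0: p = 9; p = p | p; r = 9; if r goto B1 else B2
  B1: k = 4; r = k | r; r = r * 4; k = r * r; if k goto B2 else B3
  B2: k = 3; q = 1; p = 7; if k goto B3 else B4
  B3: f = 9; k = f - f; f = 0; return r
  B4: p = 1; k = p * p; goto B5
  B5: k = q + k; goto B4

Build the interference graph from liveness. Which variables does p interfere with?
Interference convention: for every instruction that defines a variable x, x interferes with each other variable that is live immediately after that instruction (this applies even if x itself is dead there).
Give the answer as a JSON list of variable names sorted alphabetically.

Answer: ["k", "q", "r"]

Analysis:
def/use:
  B0 def {p,r} use ∅
  B1 def {k,r} use {r}
  B2 def {k,p,q} use ∅
  B3 def {f,k} use {r}
  B4 def {k,p} use ∅
  B5 def {k} use {k,q}

Backward fixpoint:
  B0 li=∅ lo={r}
  B1 li={r} lo={r}
  B2 li={r} lo={q,r}
  B3 li={r} lo=∅
  B4 li={q} lo={k,q}
  B5 li={k,q} lo={q}

Interference:
  f: {r}
  k: {p,q,r}
  p: {k,q,r}
  q: {k,p,r}
  r: {f,k,p,q}

N(p) = ["k", "q", "r"]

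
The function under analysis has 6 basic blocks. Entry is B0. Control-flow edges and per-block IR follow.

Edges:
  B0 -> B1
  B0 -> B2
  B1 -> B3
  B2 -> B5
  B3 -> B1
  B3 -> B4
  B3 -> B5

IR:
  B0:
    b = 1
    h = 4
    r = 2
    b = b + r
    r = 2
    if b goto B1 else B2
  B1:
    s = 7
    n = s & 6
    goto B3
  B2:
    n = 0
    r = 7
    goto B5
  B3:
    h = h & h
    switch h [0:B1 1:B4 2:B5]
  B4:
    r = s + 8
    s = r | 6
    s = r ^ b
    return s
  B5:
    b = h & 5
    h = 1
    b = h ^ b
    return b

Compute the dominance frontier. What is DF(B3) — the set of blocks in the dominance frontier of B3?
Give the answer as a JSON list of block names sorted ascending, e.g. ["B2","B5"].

idom tree: B1←B0 B2←B0 B3←B1 B4←B3 B5←B0
Join-block Dom:
  B1: preds {B0,B3}: {B0} ∩ {B0,B1,B3} = {B0}; idom=B0
  B5: preds {B2,B3}: {B0,B2} ∩ {B0,B1,B3} = {B0}; idom=B0

Frontier:
  B1←B0: walk · to B0
  B1←B3: walk B3→B1 to B0
  B5←B2: walk B2 to B0
  B5←B3: walk B3→B1 to B0
  B0: DF=∅
  B1: DF={B1,B5}
  B2: DF={B5}
  B3: DF={B1,B5}
  B4: DF=∅
  B5: DF=∅

DF(B3) = ["B1", "B5"]

Answer: ["B1", "B5"]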